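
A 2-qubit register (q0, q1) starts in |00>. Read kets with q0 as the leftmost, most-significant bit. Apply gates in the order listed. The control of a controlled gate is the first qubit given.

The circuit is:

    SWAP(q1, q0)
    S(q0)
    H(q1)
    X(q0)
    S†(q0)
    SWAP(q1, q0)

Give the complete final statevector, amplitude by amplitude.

The resulting statevector has amplitude 0 on |00>, -sqrt(2)*I/2 on |01>, 0 on |10>, -sqrt(2)*I/2 on |11>.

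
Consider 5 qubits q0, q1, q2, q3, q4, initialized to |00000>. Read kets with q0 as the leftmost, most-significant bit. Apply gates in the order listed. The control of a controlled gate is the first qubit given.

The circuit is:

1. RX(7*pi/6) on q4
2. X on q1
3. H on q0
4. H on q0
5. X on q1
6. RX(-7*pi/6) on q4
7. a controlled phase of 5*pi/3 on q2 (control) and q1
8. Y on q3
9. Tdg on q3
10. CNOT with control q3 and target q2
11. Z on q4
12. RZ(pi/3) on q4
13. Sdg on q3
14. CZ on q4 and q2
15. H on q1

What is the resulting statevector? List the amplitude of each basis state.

The resulting statevector has amplitude -sqrt(2)*exp(7*I*pi/12)/2 on |00110>, -sqrt(2)*exp(7*I*pi/12)/2 on |01110>, and 0 on every other basis state. Key observation: gates 1-6 undo each other exactly, leaving only the rest of the circuit to track.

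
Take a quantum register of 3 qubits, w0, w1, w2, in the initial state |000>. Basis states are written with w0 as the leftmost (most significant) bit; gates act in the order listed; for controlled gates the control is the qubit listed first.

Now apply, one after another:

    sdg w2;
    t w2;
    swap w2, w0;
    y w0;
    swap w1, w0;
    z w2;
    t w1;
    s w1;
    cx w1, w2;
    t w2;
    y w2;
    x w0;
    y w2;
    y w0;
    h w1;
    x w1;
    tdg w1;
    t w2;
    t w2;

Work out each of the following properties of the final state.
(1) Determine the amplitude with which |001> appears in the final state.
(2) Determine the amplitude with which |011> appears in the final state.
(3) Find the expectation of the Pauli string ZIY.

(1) The final state's coefficient on |001> equals sqrt(2)*I/2.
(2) The amplitude on |011> is -sqrt(2)*exp(I*pi/4)/2.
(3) In the final state, ZIY has expectation 0.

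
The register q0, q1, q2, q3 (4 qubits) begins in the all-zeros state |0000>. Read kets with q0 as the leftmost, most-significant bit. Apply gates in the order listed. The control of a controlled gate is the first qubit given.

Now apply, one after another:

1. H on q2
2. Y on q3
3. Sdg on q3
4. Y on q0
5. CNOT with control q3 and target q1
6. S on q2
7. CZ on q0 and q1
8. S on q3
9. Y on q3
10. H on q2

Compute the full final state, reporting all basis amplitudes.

The resulting statevector has amplitude 1/2 - I/2 on |1100>, -1/2 - I/2 on |1110>, and 0 on every other basis state.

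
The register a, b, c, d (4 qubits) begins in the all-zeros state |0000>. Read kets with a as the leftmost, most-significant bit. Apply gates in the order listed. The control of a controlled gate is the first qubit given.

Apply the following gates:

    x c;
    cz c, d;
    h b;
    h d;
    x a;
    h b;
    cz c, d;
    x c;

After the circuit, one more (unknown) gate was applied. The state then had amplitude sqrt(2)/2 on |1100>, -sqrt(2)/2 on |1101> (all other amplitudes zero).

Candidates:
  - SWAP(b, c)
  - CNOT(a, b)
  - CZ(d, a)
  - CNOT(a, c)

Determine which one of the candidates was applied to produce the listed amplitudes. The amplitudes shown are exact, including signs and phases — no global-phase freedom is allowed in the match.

The unique candidate consistent with the amplitudes is CNOT(a, b).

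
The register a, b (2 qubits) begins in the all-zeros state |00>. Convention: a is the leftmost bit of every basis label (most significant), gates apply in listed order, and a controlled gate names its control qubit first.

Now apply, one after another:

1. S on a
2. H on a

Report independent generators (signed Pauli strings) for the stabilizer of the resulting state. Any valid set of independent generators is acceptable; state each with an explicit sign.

The final state is stabilized by the group generated by +XI, +IZ; other independent generating sets are equally valid.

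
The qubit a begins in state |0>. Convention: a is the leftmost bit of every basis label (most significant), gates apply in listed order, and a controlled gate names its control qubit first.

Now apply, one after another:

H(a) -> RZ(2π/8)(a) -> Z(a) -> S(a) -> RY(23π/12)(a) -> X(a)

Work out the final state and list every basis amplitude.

The final amplitudes are (-sqrt(2*sqrt(2) + 4)/8 + sqrt(12 - 6*sqrt(2))/8 + (-sqrt(6*sqrt(2) + 12) - sqrt(4 - 2*sqrt(2)))*exp(3*I*pi/4)/8)*exp(7*I*pi/8) on |0>, (sqrt(4 - 2*sqrt(2))/8 + sqrt(6*sqrt(2) + 12)/8 + (-sqrt(2*sqrt(2) + 4) + sqrt(12 - 6*sqrt(2)))*exp(3*I*pi/4)/8)*exp(7*I*pi/8) on |1>.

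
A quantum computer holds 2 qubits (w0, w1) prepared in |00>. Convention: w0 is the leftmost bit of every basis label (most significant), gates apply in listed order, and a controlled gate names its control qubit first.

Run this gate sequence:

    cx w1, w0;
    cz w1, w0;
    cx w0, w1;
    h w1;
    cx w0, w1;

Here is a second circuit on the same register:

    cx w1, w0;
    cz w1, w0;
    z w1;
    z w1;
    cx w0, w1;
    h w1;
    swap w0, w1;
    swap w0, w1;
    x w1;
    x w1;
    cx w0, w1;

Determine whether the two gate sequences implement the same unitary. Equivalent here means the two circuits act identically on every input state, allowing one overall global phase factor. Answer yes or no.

Yes — the two circuits implement the same unitary up to a global phase.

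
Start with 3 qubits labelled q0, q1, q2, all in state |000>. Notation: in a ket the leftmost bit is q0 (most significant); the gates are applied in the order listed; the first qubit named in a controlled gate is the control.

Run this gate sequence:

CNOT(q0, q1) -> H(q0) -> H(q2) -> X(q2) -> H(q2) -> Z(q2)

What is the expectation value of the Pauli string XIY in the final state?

The observable XIY averages to 0. Key observation: the block from step 3 through step 6 cancels to the identity and can be dropped.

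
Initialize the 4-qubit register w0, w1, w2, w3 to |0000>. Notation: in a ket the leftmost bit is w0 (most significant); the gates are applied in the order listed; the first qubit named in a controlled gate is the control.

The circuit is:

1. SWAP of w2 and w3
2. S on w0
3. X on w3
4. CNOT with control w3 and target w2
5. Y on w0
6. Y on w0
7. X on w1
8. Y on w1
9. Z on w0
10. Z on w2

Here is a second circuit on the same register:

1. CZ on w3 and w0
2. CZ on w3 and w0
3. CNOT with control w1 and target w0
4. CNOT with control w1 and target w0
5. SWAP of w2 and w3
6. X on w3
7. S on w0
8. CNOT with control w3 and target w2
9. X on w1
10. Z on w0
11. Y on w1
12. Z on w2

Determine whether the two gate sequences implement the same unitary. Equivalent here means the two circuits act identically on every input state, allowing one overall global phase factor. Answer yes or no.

Yes — the two circuits implement the same unitary up to a global phase.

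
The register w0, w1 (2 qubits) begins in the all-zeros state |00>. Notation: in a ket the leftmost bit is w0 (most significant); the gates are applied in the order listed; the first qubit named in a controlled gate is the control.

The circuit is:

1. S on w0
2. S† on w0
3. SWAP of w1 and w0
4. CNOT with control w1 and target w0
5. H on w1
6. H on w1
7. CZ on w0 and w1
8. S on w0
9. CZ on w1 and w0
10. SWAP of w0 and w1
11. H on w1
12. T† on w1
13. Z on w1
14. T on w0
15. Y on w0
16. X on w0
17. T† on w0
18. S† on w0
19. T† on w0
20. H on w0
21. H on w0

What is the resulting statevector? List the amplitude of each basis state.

The final amplitudes are sqrt(2)*I/2 on |00>, -sqrt(2)*exp(I*pi/4)/2 on |01>, 0 on |10>, 0 on |11>. Key observation: gates 5-6 undo each other exactly, leaving only the rest of the circuit to track.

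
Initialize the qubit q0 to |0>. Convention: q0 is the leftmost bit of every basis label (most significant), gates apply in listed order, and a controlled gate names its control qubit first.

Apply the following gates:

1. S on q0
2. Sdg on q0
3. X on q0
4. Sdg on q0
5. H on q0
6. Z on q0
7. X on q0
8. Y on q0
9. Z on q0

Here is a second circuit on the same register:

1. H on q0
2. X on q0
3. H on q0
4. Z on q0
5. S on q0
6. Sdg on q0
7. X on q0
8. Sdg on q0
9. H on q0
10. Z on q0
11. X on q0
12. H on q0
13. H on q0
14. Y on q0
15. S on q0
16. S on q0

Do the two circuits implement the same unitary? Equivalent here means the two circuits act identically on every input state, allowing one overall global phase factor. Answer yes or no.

Yes: on every input state the two circuits agree up to one overall phase factor.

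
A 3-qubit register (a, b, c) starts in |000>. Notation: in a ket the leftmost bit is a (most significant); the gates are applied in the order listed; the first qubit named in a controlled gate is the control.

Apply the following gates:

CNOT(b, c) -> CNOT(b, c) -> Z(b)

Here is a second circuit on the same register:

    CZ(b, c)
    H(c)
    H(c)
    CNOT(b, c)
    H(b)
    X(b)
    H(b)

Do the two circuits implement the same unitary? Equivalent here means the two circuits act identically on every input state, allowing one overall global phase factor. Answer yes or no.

No — the two circuits implement different unitaries, even allowing a global phase.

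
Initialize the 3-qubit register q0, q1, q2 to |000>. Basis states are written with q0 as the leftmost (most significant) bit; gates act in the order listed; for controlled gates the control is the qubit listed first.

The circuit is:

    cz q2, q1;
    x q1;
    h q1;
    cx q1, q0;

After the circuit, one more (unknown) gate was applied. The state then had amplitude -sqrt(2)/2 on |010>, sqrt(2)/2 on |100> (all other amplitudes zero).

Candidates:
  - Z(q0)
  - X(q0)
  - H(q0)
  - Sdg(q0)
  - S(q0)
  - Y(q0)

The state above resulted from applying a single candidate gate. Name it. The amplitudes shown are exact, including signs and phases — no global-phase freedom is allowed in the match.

The unique candidate consistent with the amplitudes is X(q0).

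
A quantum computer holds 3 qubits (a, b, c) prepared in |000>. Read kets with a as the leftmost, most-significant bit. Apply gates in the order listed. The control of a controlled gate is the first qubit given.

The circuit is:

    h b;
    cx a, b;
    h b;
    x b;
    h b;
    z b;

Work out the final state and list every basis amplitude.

The resulting statevector has amplitude sqrt(2)/2 on |000>, sqrt(2)/2 on |010>, and 0 on every other basis state.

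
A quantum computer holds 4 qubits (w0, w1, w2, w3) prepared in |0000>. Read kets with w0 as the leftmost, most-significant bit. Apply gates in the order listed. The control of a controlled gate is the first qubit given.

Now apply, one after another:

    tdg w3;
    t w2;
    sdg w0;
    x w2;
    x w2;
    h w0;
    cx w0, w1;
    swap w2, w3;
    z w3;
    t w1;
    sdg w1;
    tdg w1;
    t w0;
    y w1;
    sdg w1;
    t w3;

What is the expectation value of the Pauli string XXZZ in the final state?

The expectation value of XXZZ is -sqrt(2)/2. Key observation: steps 4-5 multiply out to the identity, so the circuit reduces to the remaining gates.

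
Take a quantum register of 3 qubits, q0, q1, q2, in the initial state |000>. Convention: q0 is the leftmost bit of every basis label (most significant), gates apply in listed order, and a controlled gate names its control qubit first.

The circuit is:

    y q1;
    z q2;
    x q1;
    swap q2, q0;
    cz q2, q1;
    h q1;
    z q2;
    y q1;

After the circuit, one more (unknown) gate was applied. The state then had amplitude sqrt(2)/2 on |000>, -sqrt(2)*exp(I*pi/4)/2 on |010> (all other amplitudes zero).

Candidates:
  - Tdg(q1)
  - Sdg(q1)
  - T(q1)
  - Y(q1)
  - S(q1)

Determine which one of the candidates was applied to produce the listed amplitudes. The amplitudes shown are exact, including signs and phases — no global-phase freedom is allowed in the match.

The unique candidate consistent with the amplitudes is T(q1).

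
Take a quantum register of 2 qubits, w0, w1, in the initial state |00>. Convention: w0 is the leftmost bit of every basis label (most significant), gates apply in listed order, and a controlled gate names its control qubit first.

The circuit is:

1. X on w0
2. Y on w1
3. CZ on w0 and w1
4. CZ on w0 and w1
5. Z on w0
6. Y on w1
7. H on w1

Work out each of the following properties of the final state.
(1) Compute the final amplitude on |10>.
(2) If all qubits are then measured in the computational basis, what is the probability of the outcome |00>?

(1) The final state's coefficient on |10> equals -sqrt(2)/2.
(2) The probability of measuring |00> is 0.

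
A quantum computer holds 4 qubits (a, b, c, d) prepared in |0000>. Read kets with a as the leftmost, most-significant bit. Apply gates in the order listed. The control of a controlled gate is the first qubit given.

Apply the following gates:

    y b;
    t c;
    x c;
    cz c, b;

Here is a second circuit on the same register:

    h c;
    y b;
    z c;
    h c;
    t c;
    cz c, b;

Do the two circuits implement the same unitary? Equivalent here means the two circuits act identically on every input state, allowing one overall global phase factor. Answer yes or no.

No, they are not equivalent — no single phase factor reconciles the two unitaries.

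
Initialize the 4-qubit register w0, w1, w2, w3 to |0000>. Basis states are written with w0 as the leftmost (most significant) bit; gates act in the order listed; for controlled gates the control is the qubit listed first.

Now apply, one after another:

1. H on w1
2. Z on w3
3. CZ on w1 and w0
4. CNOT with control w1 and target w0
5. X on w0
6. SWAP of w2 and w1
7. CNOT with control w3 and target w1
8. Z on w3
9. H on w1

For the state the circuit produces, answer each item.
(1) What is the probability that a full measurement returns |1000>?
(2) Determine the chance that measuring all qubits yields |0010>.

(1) The probability of measuring |1000> is 1/4.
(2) The probability of measuring |0010> is 1/4.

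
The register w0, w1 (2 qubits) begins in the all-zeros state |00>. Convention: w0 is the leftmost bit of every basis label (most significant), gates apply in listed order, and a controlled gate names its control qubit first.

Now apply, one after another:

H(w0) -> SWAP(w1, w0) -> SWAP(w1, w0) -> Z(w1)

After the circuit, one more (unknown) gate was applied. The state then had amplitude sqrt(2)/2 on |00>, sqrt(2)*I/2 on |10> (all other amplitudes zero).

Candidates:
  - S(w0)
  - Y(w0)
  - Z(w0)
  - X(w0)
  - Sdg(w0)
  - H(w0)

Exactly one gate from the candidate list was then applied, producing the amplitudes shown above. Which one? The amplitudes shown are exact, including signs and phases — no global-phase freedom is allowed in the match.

The unique candidate consistent with the amplitudes is S(w0).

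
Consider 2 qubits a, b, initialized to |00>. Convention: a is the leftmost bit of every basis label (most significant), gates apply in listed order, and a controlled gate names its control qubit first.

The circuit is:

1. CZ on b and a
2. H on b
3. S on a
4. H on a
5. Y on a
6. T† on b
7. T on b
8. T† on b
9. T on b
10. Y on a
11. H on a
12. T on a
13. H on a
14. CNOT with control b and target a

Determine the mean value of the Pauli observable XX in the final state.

The observable XX averages to 1.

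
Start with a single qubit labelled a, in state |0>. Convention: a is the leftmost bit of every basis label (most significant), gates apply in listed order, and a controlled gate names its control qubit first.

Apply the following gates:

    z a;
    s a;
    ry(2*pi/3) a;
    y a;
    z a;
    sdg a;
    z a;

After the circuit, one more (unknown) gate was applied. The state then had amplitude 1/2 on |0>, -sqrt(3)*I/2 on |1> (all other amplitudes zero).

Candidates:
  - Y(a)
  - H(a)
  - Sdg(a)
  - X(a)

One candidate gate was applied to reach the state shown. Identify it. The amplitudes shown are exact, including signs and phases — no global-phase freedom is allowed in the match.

The applied gate was X(a).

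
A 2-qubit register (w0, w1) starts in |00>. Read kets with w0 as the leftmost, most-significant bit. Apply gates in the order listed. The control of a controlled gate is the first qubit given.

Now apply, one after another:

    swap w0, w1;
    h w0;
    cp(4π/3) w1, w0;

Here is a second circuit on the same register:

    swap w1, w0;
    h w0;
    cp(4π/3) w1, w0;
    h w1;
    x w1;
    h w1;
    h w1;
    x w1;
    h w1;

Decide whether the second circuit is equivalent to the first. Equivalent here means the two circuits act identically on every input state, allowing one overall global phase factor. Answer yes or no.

Yes, they are equivalent — the unitaries differ by at most a global phase.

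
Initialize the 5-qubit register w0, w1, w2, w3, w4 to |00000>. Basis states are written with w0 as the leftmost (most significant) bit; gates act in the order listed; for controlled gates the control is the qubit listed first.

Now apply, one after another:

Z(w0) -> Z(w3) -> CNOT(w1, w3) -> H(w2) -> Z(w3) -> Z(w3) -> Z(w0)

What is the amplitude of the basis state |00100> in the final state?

The final state's coefficient on |00100> equals sqrt(2)/2.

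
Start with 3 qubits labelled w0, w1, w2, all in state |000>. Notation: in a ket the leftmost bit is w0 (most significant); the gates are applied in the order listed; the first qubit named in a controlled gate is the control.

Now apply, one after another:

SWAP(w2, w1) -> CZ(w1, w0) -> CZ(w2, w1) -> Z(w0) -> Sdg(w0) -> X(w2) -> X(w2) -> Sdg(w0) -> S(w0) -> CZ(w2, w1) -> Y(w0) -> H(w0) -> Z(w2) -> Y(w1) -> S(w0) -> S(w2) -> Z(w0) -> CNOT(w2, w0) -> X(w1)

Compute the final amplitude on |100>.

|100> carries amplitude -sqrt(2)*I/2 in the final state.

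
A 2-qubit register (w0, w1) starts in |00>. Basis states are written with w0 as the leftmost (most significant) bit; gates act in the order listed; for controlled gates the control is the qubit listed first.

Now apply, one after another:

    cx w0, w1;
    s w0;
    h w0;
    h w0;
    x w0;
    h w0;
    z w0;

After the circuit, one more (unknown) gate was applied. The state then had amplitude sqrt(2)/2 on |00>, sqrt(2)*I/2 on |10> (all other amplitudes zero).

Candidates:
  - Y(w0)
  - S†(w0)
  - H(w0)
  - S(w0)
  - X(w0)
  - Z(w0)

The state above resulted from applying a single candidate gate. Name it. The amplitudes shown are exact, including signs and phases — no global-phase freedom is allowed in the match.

The unique candidate consistent with the amplitudes is S(w0). Key observation: the block from step 4 through step 7 cancels to the identity and can be dropped.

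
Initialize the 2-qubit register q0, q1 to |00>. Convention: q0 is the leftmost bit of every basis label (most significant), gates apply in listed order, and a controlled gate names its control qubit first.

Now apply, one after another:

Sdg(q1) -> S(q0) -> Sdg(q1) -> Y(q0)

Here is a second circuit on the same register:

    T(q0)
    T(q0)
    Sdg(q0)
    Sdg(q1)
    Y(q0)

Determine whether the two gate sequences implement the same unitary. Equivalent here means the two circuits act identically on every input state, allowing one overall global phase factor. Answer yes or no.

No — the two circuits implement different unitaries, even allowing a global phase.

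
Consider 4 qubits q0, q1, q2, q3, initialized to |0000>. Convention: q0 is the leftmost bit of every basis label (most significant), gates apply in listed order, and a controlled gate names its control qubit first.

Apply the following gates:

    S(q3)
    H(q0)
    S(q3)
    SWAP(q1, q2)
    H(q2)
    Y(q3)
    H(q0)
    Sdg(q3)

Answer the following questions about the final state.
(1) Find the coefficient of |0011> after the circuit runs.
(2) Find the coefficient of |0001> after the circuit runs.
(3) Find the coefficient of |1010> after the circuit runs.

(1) The amplitude on |0011> is sqrt(2)/2.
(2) The amplitude on |0001> is sqrt(2)/2.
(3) |1010> carries amplitude 0 in the final state.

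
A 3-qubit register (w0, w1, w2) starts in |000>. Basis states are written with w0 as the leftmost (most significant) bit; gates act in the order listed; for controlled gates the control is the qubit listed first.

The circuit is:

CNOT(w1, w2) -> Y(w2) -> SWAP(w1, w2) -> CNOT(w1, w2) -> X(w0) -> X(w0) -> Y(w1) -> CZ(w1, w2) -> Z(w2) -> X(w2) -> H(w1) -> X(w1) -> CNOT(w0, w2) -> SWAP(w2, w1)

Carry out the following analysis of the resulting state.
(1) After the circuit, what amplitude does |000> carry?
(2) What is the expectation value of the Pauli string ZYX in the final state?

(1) The amplitude on |000> is -sqrt(2)/2.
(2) The observable ZYX averages to 0.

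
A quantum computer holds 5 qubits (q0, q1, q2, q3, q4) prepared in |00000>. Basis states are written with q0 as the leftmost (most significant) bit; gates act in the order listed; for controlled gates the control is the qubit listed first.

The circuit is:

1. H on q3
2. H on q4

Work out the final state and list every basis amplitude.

The resulting statevector has amplitude 1/2 on |00000>, 1/2 on |00001>, 1/2 on |00010>, 1/2 on |00011>, and 0 on every other basis state.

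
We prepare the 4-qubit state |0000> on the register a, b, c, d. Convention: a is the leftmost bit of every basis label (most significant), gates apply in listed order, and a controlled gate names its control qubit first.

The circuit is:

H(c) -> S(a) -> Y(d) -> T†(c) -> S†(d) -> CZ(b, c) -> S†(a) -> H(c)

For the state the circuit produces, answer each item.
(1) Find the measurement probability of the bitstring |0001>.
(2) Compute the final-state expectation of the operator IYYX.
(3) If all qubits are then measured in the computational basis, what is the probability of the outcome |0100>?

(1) A full measurement returns |0001> with probability sqrt(2)/4 + 1/2.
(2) The expectation value of IYYX is 0.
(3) A full measurement returns |0100> with probability 0.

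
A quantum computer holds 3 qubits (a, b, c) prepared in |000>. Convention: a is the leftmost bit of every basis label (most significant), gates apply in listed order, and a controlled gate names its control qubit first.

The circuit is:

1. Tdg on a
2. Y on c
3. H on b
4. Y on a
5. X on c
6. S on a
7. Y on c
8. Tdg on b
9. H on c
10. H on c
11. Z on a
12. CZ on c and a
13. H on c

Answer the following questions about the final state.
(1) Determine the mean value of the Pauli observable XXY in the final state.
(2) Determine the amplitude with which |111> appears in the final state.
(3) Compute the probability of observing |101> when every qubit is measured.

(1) In the final state, XXY has expectation 0. Key observation: the block from step 9 through step 10 cancels to the identity and can be dropped.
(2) The final state's coefficient on |111> equals exp(3*I*pi/4)/2.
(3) The probability of measuring |101> is 1/4.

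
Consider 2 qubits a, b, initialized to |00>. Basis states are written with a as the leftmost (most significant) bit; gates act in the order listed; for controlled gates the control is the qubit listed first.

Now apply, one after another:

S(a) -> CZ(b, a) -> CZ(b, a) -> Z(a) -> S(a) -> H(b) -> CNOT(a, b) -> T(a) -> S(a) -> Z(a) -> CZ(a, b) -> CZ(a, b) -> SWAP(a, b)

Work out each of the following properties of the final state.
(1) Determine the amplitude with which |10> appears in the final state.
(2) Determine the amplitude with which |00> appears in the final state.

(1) |10> carries amplitude sqrt(2)/2 in the final state.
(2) The final state's coefficient on |00> equals sqrt(2)/2.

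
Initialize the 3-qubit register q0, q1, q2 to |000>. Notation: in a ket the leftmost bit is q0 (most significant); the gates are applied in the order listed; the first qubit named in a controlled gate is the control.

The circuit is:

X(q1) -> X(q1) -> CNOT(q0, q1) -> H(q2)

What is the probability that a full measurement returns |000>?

Outcome |000> occurs with probability 1/2. Key observation: gates 1-2 undo each other exactly, leaving only the rest of the circuit to track.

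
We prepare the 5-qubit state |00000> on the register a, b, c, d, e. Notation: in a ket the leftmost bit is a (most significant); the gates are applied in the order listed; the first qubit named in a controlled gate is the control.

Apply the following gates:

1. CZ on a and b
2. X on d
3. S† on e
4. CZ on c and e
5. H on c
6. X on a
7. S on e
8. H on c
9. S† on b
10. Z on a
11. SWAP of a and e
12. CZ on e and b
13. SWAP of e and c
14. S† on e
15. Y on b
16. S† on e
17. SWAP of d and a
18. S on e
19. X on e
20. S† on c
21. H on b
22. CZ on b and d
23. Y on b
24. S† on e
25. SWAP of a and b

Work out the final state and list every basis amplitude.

The final amplitudes are -sqrt(2)/2 on |01101>, -sqrt(2)/2 on |11101>, and 0 on every other basis state.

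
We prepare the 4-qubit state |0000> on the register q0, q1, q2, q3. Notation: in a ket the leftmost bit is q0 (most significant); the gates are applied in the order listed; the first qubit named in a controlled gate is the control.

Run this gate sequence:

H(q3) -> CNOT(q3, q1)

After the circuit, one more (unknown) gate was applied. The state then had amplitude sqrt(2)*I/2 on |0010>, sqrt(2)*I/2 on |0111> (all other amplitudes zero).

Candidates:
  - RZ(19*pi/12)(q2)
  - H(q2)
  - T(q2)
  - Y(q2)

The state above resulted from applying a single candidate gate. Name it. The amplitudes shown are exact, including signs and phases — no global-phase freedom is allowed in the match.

It was Y(q2) that produced the state shown.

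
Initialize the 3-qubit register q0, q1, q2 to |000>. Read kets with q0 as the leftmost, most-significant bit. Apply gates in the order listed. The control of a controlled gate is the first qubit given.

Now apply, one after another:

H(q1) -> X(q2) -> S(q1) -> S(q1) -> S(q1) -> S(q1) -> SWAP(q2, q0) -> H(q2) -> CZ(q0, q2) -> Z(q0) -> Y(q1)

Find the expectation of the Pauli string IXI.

The observable IXI averages to -1.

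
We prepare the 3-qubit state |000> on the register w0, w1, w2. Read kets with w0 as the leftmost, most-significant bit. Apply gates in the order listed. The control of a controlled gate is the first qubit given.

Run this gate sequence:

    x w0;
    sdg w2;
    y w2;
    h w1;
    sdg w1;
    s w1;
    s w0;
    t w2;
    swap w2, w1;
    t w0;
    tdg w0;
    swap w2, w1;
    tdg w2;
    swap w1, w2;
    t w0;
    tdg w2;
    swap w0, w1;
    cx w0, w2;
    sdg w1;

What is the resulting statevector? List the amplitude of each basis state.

The final amplitudes are sqrt(2)*I/2 on |110>, sqrt(2)*exp(3*I*pi/4)/2 on |111>, and 0 on every other basis state.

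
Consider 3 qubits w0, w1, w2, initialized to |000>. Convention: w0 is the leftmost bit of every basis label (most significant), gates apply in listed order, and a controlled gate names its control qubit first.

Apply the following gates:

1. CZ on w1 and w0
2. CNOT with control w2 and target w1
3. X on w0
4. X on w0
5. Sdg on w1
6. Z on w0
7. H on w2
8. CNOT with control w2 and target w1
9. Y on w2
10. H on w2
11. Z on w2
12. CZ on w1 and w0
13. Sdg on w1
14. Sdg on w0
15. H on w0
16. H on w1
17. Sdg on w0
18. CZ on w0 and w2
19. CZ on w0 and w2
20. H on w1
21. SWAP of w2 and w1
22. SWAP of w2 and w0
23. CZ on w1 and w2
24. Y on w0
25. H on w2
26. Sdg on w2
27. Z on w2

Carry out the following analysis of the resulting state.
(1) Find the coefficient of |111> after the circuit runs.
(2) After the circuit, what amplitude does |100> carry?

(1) |111> carries amplitude -1/4 - I/4 in the final state. Key observation: steps 18-19 multiply out to the identity, so the circuit reduces to the remaining gates.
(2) The amplitude on |100> is -1/4 + I/4.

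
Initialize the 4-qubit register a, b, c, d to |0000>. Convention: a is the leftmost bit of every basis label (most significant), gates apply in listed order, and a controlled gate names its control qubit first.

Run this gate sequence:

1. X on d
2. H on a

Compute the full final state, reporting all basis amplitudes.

The final amplitudes are sqrt(2)/2 on |0001>, sqrt(2)/2 on |1001>, and 0 on every other basis state.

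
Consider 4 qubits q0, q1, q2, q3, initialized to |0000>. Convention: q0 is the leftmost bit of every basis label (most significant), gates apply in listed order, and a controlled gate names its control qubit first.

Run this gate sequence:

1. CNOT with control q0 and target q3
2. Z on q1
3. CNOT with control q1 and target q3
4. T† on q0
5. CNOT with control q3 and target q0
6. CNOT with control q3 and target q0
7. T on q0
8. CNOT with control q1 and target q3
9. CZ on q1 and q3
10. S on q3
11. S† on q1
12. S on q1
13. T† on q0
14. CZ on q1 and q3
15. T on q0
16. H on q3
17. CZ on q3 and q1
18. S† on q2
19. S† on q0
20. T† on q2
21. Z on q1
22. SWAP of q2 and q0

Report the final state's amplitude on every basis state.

The final amplitudes are sqrt(2)/2 on |0000>, sqrt(2)/2 on |0001>, and 0 on every other basis state. Key observation: steps 3-8 multiply out to the identity, so the circuit reduces to the remaining gates.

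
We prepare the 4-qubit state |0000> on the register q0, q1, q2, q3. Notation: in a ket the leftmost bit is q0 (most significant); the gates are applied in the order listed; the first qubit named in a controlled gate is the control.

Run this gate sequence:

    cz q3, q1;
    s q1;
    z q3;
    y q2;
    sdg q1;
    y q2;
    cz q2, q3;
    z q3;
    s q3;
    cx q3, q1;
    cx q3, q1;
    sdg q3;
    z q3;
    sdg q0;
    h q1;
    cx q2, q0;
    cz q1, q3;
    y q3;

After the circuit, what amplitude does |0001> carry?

The amplitude on |0001> is sqrt(2)*I/2. Key observation: the block from step 8 through step 13 cancels to the identity and can be dropped.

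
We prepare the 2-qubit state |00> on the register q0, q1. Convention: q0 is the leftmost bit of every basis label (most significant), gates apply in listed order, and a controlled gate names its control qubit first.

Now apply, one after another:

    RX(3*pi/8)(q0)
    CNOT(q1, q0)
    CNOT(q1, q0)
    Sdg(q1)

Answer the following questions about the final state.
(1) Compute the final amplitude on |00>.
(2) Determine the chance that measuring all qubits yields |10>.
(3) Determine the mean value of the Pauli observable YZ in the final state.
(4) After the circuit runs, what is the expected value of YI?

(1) The amplitude on |00> is cos(3*pi/16). Key observation: steps 2-3 multiply out to the identity, so the circuit reduces to the remaining gates.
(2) A full measurement returns |10> with probability sin(3*pi/16)**2.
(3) The expectation value of YZ is -sqrt(sqrt(2) + 2)/2.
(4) The observable YI averages to -sqrt(sqrt(2) + 2)/2.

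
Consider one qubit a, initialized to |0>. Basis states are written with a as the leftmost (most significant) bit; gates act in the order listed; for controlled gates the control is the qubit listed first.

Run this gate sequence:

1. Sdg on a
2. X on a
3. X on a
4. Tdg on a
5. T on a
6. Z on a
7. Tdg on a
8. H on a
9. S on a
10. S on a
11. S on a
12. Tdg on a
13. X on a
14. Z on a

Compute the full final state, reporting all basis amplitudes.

After the circuit, the state carries amplitude -sqrt(2)*exp(I*pi/4)/2 on |0>, -sqrt(2)/2 on |1>.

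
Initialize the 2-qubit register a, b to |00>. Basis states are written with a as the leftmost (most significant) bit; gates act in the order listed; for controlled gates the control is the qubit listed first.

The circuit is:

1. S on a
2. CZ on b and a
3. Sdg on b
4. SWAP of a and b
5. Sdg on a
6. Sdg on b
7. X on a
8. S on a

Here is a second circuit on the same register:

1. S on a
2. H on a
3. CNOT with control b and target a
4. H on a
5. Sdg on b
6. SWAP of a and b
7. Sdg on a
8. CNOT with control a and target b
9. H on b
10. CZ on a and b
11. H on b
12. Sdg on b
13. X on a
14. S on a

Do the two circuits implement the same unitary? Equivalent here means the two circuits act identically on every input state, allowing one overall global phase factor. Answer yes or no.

Yes: on every input state the two circuits agree up to one overall phase factor.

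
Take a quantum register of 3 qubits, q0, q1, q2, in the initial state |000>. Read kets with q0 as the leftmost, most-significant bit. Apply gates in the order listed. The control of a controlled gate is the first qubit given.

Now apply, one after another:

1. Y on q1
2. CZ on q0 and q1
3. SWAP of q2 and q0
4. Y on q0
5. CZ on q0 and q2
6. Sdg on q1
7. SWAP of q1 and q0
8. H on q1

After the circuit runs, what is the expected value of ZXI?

The expectation value of ZXI is 1.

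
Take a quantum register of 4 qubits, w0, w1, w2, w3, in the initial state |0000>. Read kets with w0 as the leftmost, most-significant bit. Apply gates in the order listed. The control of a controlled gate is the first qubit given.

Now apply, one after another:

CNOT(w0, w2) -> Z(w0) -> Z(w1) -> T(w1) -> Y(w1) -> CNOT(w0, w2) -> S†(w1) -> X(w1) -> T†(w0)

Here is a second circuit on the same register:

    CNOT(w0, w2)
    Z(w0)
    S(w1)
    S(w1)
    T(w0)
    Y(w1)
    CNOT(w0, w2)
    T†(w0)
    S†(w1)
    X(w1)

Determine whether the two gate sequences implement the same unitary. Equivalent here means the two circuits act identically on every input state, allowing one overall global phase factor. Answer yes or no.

No — the two circuits implement different unitaries, even allowing a global phase.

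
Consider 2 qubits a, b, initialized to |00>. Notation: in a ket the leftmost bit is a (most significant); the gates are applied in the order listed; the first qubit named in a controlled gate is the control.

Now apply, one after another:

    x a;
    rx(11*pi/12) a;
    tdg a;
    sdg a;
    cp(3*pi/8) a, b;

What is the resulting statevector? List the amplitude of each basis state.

The final amplitudes are -I*sqrt(3*sqrt(2) + 6)/4 - I*sqrt(2 - sqrt(2))/4 on |00>, 0 on |01>, (-sqrt(sqrt(2) + 2)/4 + sqrt(6 - 3*sqrt(2))/4)*exp(I*pi/4) on |10>, 0 on |11>.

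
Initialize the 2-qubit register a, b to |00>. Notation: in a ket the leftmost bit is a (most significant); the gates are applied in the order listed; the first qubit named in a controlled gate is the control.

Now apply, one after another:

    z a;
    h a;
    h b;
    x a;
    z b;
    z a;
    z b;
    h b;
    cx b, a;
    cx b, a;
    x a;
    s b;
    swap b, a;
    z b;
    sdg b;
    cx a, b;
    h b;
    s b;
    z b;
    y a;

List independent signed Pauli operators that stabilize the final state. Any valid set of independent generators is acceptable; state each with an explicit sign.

One valid set of independent stabilizer generators is +IX, -ZI (any independent generating set of the same group is equally correct).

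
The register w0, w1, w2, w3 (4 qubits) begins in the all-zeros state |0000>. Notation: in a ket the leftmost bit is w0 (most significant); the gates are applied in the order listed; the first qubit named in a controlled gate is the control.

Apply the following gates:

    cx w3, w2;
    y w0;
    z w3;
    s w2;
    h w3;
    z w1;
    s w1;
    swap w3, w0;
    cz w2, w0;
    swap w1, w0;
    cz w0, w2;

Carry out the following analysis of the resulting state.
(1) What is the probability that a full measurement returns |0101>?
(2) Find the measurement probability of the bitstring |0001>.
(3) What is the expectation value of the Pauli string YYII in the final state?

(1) A full measurement returns |0101> with probability 1/2.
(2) The probability of measuring |0001> is 1/2.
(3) The expectation value of YYII is 0.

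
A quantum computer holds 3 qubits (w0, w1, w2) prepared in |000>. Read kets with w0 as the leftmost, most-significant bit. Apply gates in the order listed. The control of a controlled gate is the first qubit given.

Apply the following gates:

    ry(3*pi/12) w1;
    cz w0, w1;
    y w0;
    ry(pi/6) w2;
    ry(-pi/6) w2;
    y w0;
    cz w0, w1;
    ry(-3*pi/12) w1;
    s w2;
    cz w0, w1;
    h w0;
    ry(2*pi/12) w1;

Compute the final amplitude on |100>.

The amplitude on |100> is 1/4 + sqrt(3)/4. Key observation: gates 1-8 undo each other exactly, leaving only the rest of the circuit to track.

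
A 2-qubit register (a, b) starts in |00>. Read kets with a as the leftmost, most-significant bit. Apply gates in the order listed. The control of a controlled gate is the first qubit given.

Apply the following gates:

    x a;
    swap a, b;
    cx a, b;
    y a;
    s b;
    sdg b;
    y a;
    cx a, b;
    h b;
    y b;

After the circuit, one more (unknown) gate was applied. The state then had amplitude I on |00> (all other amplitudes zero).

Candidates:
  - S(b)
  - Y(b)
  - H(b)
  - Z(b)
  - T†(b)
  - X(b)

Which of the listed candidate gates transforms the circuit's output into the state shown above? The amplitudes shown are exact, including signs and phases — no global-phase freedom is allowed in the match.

The applied gate was H(b).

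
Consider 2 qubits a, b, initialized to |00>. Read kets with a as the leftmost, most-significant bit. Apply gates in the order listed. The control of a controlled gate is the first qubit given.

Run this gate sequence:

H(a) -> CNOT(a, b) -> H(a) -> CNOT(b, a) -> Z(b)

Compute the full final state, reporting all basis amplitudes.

After the circuit, the state carries amplitude 1/2 on |00>, 1/2 on |01>, 1/2 on |10>, -1/2 on |11>.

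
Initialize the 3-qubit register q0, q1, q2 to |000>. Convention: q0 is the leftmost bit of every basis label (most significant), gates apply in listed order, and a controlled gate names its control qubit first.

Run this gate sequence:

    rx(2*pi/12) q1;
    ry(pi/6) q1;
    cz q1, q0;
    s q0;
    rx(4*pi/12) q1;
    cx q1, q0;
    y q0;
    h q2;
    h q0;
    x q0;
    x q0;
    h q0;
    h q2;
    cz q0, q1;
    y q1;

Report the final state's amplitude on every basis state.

The final amplitudes are -1/4 + I/4 + sqrt(3)*I/4 on |000>, -1/4 - sqrt(3)*(1 + I)/4 + I/2 on |110>, and 0 on every other basis state. Key observation: gates 8-13 undo each other exactly, leaving only the rest of the circuit to track.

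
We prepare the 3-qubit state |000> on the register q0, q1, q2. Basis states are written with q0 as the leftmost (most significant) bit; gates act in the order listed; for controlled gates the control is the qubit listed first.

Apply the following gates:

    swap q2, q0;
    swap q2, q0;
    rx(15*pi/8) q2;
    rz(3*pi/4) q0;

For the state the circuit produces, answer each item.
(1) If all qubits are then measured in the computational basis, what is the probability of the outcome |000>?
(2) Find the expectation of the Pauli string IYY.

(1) Outcome |000> occurs with probability cos(pi/16)**2. Key observation: the block from step 1 through step 2 cancels to the identity and can be dropped.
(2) The expectation value of IYY is 0.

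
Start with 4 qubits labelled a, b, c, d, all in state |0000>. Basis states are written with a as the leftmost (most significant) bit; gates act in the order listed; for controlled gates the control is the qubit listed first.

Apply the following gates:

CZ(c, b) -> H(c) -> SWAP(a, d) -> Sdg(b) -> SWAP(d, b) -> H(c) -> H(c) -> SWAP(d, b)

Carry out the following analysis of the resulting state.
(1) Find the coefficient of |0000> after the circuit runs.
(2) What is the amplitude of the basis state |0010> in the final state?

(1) The final state's coefficient on |0000> equals sqrt(2)/2.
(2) The final state's coefficient on |0010> equals sqrt(2)/2.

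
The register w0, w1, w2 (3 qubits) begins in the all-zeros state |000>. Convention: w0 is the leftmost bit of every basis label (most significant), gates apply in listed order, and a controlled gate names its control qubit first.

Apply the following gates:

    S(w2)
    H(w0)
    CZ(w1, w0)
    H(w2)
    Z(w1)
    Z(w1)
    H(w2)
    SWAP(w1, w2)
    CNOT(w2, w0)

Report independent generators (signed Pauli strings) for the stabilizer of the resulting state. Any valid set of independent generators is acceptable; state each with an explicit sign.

The stabilizer group can be generated by +XII, +IZI, +IIZ, among other valid generating sets.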